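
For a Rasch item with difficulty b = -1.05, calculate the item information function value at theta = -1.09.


P = 1/(1+exp(-(-1.09--1.05))) = 0.49
I = P*(1-P) = 0.49 * 0.51
I = 0.2499

0.2499


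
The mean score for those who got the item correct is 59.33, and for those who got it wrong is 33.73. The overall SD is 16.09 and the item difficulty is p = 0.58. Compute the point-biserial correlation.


q = 1 - p = 0.42
rpb = ((M1 - M0) / SD) * sqrt(p * q)
rpb = ((59.33 - 33.73) / 16.09) * sqrt(0.58 * 0.42)
rpb = 0.7853

0.7853


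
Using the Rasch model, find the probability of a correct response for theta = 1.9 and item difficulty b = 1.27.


theta - b = 1.9 - 1.27 = 0.63
exp(-(theta - b)) = exp(-0.63) = 0.5326
P = 1 / (1 + 0.5326)
P = 0.6525

0.6525


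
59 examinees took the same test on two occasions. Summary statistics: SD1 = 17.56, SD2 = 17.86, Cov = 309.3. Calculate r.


r = cov(X,Y) / (SD_X * SD_Y)
r = 309.3 / (17.56 * 17.86)
r = 309.3 / 313.6216
r = 0.9862

0.9862


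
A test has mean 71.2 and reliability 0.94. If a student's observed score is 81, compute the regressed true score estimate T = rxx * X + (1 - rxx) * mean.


T_est = rxx * X + (1 - rxx) * mean
T_est = 0.94 * 81 + 0.06 * 71.2
T_est = 76.14 + 4.272
T_est = 80.412

80.412


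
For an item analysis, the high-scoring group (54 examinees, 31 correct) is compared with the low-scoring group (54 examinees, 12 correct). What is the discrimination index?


p_upper = 31/54 = 0.5741
p_lower = 12/54 = 0.2222
D = 0.5741 - 0.2222 = 0.3519

0.3519


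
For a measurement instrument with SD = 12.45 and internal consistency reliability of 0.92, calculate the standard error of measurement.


SEM = SD * sqrt(1 - rxx)
SEM = 12.45 * sqrt(1 - 0.92)
SEM = 12.45 * sqrt(0.08) = 12.45 * 0.282843
SEM = 3.5214

3.5214


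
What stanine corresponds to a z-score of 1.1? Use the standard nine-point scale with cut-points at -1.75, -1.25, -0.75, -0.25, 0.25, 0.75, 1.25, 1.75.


Stanine boundaries: [-1.75, -1.25, -0.75, -0.25, 0.25, 0.75, 1.25, 1.75]
z = 1.1
Check each boundary:
  z >= -1.75 -> could be stanine 2
  z >= -1.25 -> could be stanine 3
  z >= -0.75 -> could be stanine 4
  z >= -0.25 -> could be stanine 5
  z >= 0.25 -> could be stanine 6
  z >= 0.75 -> could be stanine 7
  z < 1.25
  z < 1.75
Highest qualifying boundary gives stanine = 7

7


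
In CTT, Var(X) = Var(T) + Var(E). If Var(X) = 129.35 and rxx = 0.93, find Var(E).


var_true = rxx * var_obs = 0.93 * 129.35 = 120.2955
var_error = var_obs - var_true
var_error = 129.35 - 120.2955
var_error = 9.0545

9.0545


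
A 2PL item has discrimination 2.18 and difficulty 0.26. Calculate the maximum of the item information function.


For 2PL, max info at theta = b = 0.26
I_max = a^2 / 4 = 2.18^2 / 4
= 4.7524 / 4
I_max = 1.1881

1.1881


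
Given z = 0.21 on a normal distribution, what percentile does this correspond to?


CDF(z) = 0.5 * (1 + erf(z/sqrt(2)))
erf(0.1485) = 0.1663
CDF = 0.5832
Percentile rank = 0.5832 * 100 = 58.32

58.32


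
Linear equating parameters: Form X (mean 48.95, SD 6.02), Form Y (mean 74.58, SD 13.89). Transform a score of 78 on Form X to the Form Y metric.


slope = SD_Y / SD_X = 13.89 / 6.02 ~ 2.3073
intercept = mean_Y - slope * mean_X = 74.58 - (13.89 / 6.02) * 48.95 ~ -38.3628
Y = slope * X + intercept. To avoid rounding drift from the rounded slope/intercept, evaluate the equivalent form Y = mean_Y + SD_Y * (X - mean_X) / SD_X at full precision:
Y = 74.58 + 13.89 * (78 - 48.95) / 6.02
Y = 74.58 + 13.89 * 29.05 / 6.02
Y = 74.58 + 403.5045 / 6.02
Y = 74.58 + 67.0273
Y = 141.6073

141.6073


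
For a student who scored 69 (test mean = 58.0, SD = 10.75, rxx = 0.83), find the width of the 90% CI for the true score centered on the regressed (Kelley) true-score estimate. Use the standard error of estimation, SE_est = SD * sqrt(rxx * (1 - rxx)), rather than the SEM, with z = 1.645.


True score estimate = 0.83*69 + 0.17*58.0 = 67.13
SE_est = SD * sqrt(rxx * (1 - rxx)) = 10.75 * sqrt(0.83 * 0.17) = 10.75 * sqrt(0.1411) = 4.038053
CI = T_est +/- z * SE_est, so width = 2 * z * SE_est = 2 * 1.645 * 4.038053
Width = 13.2852

13.2852


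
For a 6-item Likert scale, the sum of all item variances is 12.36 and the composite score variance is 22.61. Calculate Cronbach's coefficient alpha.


alpha = (k/(k-1)) * (1 - sum(si^2)/s_total^2)
= (6/5) * (1 - 12.36/22.61)
alpha = 0.544

0.544


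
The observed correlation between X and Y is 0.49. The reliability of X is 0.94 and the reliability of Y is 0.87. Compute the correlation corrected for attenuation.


r_corrected = rxy / sqrt(rxx * ryy)
= 0.49 / sqrt(0.94 * 0.87)
= 0.49 / sqrt(0.8178)
= 0.49 / 0.904323
r_corrected = 0.5418

0.5418


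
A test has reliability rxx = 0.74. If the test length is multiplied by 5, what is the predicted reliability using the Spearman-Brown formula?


r_new = (n * rxx) / (1 + (n-1) * rxx)
r_new = (5 * 0.74) / (1 + 4 * 0.74)
r_new = 3.7 / 3.96
r_new = 0.9343

0.9343


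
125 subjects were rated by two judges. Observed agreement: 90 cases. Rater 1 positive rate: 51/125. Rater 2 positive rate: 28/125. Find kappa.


P_o = 90/125 = 0.72
P_e = (51*28 + 74*97) / 15625 = 0.550784
kappa = (P_o - P_e) / (1 - P_e)
kappa = (0.72 - 0.550784) / (1 - 0.550784)
kappa = 0.3767

0.3767


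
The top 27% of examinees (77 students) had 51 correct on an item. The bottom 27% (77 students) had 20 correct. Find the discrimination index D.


p_upper = 51/77 = 0.6623
p_lower = 20/77 = 0.2597
D = 0.6623 - 0.2597 = 0.4026

0.4026


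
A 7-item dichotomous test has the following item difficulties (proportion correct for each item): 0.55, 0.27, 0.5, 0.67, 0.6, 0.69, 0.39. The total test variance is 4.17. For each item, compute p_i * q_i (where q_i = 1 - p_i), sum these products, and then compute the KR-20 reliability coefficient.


For each item, compute p_i * q_i:
  Item 1: 0.55 * 0.45 = 0.2475
  Item 2: 0.27 * 0.73 = 0.1971
  Item 3: 0.5 * 0.5 = 0.25
  Item 4: 0.67 * 0.33 = 0.2211
  Item 5: 0.6 * 0.4 = 0.24
  Item 6: 0.69 * 0.31 = 0.2139
  Item 7: 0.39 * 0.61 = 0.2379
Sum(p_i * q_i) = 0.2475 + 0.1971 + 0.25 + 0.2211 + 0.24 + 0.2139 + 0.2379 = 1.6075
KR-20 = (k/(k-1)) * (1 - Sum(p_i*q_i) / Var_total)
= (7/6) * (1 - 1.6075/4.17)
= 1.1667 * 0.6145
KR-20 = 0.7169

0.7169


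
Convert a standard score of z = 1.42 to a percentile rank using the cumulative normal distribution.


CDF(z) = 0.5 * (1 + erf(z/sqrt(2)))
erf(1.0041) = 0.8444
CDF = 0.9222
Percentile rank = 0.9222 * 100 = 92.22

92.22


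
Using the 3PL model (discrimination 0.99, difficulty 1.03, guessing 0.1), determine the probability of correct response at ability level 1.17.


logit = 0.99*(1.17 - 1.03) = 0.1386
P* = 1/(1 + exp(-0.1386)) = 0.5346
P = 0.1 + (1 - 0.1) * 0.5346
P = 0.5811

0.5811


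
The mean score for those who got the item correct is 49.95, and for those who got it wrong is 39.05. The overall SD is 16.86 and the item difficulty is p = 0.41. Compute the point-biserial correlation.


q = 1 - p = 0.59
rpb = ((M1 - M0) / SD) * sqrt(p * q)
rpb = ((49.95 - 39.05) / 16.86) * sqrt(0.41 * 0.59)
rpb = 0.318

0.318


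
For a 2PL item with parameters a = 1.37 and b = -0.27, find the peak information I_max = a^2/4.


For 2PL, max info at theta = b = -0.27
I_max = a^2 / 4 = 1.37^2 / 4
= 1.8769 / 4
I_max = 0.4692

0.4692


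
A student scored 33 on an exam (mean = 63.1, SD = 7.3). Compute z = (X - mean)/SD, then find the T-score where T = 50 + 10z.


z = (X - mean) / SD = (33 - 63.1) / 7.3
z = -30.1 / 7.3
z = -4.1233
T-score = T = 50 + 10z
Carry z at full precision (z = -30.1 / 7.3) into the conversion:
T-score = 50 + 10 * (-30.1 / 7.3) = 50 + -301 / 7.3
T-score = 50 + -41.2329
T-score = 8.7671

8.7671


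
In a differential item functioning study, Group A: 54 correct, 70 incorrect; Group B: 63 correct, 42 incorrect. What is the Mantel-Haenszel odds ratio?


Odds_A = 54/70 = 0.7714
Odds_B = 63/42 = 1.5
OR = Odds_A / Odds_B = 0.7714 / 1.5
Exactly, OR = (54 * 42) / (70 * 63) = 2268 / 4410
OR = 0.5143

0.5143


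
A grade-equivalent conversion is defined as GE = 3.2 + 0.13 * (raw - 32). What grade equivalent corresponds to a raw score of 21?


raw - median = 21 - 32 = -11
slope * diff = 0.13 * -11 = -1.43
GE = 3.2 + -1.43
GE = 1.77

1.77


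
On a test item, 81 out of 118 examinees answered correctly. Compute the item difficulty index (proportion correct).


Item difficulty p = number correct / total examinees
p = 81 / 118
p = 0.6864

0.6864


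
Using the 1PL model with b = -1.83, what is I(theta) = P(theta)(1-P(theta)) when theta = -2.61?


P = 1/(1+exp(-(-2.61--1.83))) = 0.3143
I = P*(1-P) = 0.3143 * 0.6857
I = 0.2155

0.2155


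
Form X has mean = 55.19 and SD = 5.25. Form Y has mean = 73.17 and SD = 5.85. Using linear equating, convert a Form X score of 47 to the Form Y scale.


slope = SD_Y / SD_X = 5.85 / 5.25 ~ 1.1143
intercept = mean_Y - slope * mean_X = 73.17 - (5.85 / 5.25) * 55.19 ~ 11.6726
Y = slope * X + intercept. To avoid rounding drift from the rounded slope/intercept, evaluate the equivalent form Y = mean_Y + SD_Y * (X - mean_X) / SD_X at full precision:
Y = 73.17 + 5.85 * (47 - 55.19) / 5.25
Y = 73.17 - 5.85 * 8.19 / 5.25
Y = 73.17 - 47.9115 / 5.25
Y = 73.17 - 9.126
Y = 64.044

64.044


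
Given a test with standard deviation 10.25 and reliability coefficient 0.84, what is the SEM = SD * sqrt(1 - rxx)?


SEM = SD * sqrt(1 - rxx)
SEM = 10.25 * sqrt(1 - 0.84)
SEM = 10.25 * sqrt(0.16) = 10.25 * 0.4
SEM = 4.1

4.1


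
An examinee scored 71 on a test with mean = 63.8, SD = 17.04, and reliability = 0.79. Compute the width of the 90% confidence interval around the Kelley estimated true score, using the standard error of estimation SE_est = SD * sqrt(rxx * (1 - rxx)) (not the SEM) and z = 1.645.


True score estimate = 0.79*71 + 0.21*63.8 = 69.488
SE_est = SD * sqrt(rxx * (1 - rxx)) = 17.04 * sqrt(0.79 * 0.21) = 17.04 * sqrt(0.1659) = 6.940532
CI = T_est +/- z * SE_est, so width = 2 * z * SE_est = 2 * 1.645 * 6.940532
Width = 22.8344

22.8344


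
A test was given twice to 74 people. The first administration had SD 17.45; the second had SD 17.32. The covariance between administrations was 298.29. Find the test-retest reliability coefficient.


r = cov(X,Y) / (SD_X * SD_Y)
r = 298.29 / (17.45 * 17.32)
r = 298.29 / 302.234
r = 0.987

0.987


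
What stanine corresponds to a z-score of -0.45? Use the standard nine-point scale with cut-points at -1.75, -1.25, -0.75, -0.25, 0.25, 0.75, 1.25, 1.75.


Stanine boundaries: [-1.75, -1.25, -0.75, -0.25, 0.25, 0.75, 1.25, 1.75]
z = -0.45
Check each boundary:
  z >= -1.75 -> could be stanine 2
  z >= -1.25 -> could be stanine 3
  z >= -0.75 -> could be stanine 4
  z < -0.25
  z < 0.25
  z < 0.75
  z < 1.25
  z < 1.75
Highest qualifying boundary gives stanine = 4

4


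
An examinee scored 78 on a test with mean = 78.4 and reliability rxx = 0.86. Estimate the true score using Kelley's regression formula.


T_est = rxx * X + (1 - rxx) * mean
T_est = 0.86 * 78 + 0.14 * 78.4
T_est = 67.08 + 10.976
T_est = 78.056

78.056


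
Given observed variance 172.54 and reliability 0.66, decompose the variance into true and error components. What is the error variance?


var_true = rxx * var_obs = 0.66 * 172.54 = 113.8764
var_error = var_obs - var_true
var_error = 172.54 - 113.8764
var_error = 58.6636

58.6636


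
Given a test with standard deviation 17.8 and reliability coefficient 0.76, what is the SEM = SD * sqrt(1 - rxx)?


SEM = SD * sqrt(1 - rxx)
SEM = 17.8 * sqrt(1 - 0.76)
SEM = 17.8 * sqrt(0.24) = 17.8 * 0.489898
SEM = 8.7202

8.7202


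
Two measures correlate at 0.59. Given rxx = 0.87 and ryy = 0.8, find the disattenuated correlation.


r_corrected = rxy / sqrt(rxx * ryy)
= 0.59 / sqrt(0.87 * 0.8)
= 0.59 / sqrt(0.696)
= 0.59 / 0.834266
r_corrected = 0.7072

0.7072


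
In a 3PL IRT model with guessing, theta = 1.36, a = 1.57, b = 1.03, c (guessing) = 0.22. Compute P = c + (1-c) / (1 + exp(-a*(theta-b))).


logit = 1.57*(1.36 - 1.03) = 0.5181
P* = 1/(1 + exp(-0.5181)) = 0.6267
P = 0.22 + (1 - 0.22) * 0.6267
P = 0.7088

0.7088


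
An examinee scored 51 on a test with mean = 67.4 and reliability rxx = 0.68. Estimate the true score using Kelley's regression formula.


T_est = rxx * X + (1 - rxx) * mean
T_est = 0.68 * 51 + 0.32 * 67.4
T_est = 34.68 + 21.568
T_est = 56.248

56.248


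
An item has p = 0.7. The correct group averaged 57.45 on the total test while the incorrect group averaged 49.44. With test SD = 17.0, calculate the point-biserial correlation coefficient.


q = 1 - p = 0.3
rpb = ((M1 - M0) / SD) * sqrt(p * q)
rpb = ((57.45 - 49.44) / 17.0) * sqrt(0.7 * 0.3)
rpb = 0.2159

0.2159


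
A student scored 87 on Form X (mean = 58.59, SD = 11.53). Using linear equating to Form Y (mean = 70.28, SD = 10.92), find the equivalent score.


slope = SD_Y / SD_X = 10.92 / 11.53 ~ 0.9471
intercept = mean_Y - slope * mean_X = 70.28 - (10.92 / 11.53) * 58.59 ~ 14.7897
Y = slope * X + intercept. To avoid rounding drift from the rounded slope/intercept, evaluate the equivalent form Y = mean_Y + SD_Y * (X - mean_X) / SD_X at full precision:
Y = 70.28 + 10.92 * (87 - 58.59) / 11.53
Y = 70.28 + 10.92 * 28.41 / 11.53
Y = 70.28 + 310.2372 / 11.53
Y = 70.28 + 26.907
Y = 97.187

97.187


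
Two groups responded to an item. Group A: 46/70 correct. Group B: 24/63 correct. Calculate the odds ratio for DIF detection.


Odds_A = 46/24 = 1.9167
Odds_B = 24/39 = 0.6154
OR = Odds_A / Odds_B = 1.9167 / 0.6154
Exactly, OR = (46 * 39) / (24 * 24) = 1794 / 576
OR = 3.1146

3.1146


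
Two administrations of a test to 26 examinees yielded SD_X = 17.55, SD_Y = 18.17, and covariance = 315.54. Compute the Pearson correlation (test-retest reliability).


r = cov(X,Y) / (SD_X * SD_Y)
r = 315.54 / (17.55 * 18.17)
r = 315.54 / 318.8835
r = 0.9895

0.9895


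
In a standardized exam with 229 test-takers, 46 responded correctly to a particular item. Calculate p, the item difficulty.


Item difficulty p = number correct / total examinees
p = 46 / 229
p = 0.2009

0.2009


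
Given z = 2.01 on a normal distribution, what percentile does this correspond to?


CDF(z) = 0.5 * (1 + erf(z/sqrt(2)))
erf(1.4213) = 0.9556
CDF = 0.9778
Percentile rank = 0.9778 * 100 = 97.78

97.78


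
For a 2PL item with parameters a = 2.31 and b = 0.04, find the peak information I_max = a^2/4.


For 2PL, max info at theta = b = 0.04
I_max = a^2 / 4 = 2.31^2 / 4
= 5.3361 / 4
I_max = 1.334

1.334


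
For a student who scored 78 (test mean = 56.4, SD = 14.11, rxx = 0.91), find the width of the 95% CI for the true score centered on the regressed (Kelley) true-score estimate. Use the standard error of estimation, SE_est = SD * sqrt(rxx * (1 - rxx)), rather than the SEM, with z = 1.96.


True score estimate = 0.91*78 + 0.09*56.4 = 76.056
SE_est = SD * sqrt(rxx * (1 - rxx)) = 14.11 * sqrt(0.91 * 0.09) = 14.11 * sqrt(0.0819) = 4.038025
CI = T_est +/- z * SE_est, so width = 2 * z * SE_est = 2 * 1.96 * 4.038025
Width = 15.8291

15.8291


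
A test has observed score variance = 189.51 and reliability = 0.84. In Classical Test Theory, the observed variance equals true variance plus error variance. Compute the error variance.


var_true = rxx * var_obs = 0.84 * 189.51 = 159.1884
var_error = var_obs - var_true
var_error = 189.51 - 159.1884
var_error = 30.3216

30.3216


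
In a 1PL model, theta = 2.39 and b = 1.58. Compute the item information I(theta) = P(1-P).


P = 1/(1+exp(-(2.39-1.58))) = 0.6921
I = P*(1-P) = 0.6921 * 0.3079
I = 0.2131

0.2131


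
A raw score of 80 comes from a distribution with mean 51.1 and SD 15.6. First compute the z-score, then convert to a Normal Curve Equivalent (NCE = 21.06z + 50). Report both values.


z = (X - mean) / SD = (80 - 51.1) / 15.6
z = 28.9 / 15.6
z = 1.8526
NCE = NCE = 21.06z + 50
Carry z at full precision (z = 28.9 / 15.6) into the conversion:
NCE = 21.06 * (28.9 / 15.6) + 50 = 608.634 / 15.6 + 50
NCE = 39.015 + 50
NCE = 89.015

89.015


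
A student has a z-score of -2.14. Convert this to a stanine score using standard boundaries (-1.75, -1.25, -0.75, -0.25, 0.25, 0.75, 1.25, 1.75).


Stanine boundaries: [-1.75, -1.25, -0.75, -0.25, 0.25, 0.75, 1.25, 1.75]
z = -2.14
Check each boundary:
  z < -1.75
  z < -1.25
  z < -0.75
  z < -0.25
  z < 0.25
  z < 0.75
  z < 1.25
  z < 1.75
Highest qualifying boundary gives stanine = 1

1


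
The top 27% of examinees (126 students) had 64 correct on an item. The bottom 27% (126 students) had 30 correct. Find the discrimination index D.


p_upper = 64/126 = 0.5079
p_lower = 30/126 = 0.2381
D = 0.5079 - 0.2381 = 0.2698

0.2698


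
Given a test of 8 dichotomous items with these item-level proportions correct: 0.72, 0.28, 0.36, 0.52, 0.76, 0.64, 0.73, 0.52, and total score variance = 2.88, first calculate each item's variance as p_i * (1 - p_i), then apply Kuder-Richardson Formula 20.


For each item, compute p_i * q_i:
  Item 1: 0.72 * 0.28 = 0.2016
  Item 2: 0.28 * 0.72 = 0.2016
  Item 3: 0.36 * 0.64 = 0.2304
  Item 4: 0.52 * 0.48 = 0.2496
  Item 5: 0.76 * 0.24 = 0.1824
  Item 6: 0.64 * 0.36 = 0.2304
  Item 7: 0.73 * 0.27 = 0.1971
  Item 8: 0.52 * 0.48 = 0.2496
Sum(p_i * q_i) = 0.2016 + 0.2016 + 0.2304 + 0.2496 + 0.1824 + 0.2304 + 0.1971 + 0.2496 = 1.7427
KR-20 = (k/(k-1)) * (1 - Sum(p_i*q_i) / Var_total)
= (8/7) * (1 - 1.7427/2.88)
= 1.1429 * 0.3949
KR-20 = 0.4513

0.4513


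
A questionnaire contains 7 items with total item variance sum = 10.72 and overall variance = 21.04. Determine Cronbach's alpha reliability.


alpha = (k/(k-1)) * (1 - sum(si^2)/s_total^2)
= (7/6) * (1 - 10.72/21.04)
alpha = 0.5722

0.5722


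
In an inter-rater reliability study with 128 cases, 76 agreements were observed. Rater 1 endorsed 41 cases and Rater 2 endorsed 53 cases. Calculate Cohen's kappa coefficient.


P_o = 76/128 = 0.59375
P_e = (41*53 + 87*75) / 16384 = 0.530884
kappa = (P_o - P_e) / (1 - P_e)
kappa = (0.59375 - 0.530884) / (1 - 0.530884)
kappa = 0.134

0.134


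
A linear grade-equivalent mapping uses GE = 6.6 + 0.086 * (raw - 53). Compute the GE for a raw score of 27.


raw - median = 27 - 53 = -26
slope * diff = 0.086 * -26 = -2.236
GE = 6.6 + -2.236
GE = 4.364

4.364


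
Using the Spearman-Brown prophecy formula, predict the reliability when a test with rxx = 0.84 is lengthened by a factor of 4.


r_new = (n * rxx) / (1 + (n-1) * rxx)
r_new = (4 * 0.84) / (1 + 3 * 0.84)
r_new = 3.36 / 3.52
r_new = 0.9545

0.9545


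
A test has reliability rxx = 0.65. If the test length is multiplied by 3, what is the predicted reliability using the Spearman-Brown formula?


r_new = (n * rxx) / (1 + (n-1) * rxx)
r_new = (3 * 0.65) / (1 + 2 * 0.65)
r_new = 1.95 / 2.3
r_new = 0.8478

0.8478


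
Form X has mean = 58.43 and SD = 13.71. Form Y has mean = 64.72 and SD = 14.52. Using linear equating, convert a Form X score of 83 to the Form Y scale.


slope = SD_Y / SD_X = 14.52 / 13.71 ~ 1.0591
intercept = mean_Y - slope * mean_X = 64.72 - (14.52 / 13.71) * 58.43 ~ 2.8379
Y = slope * X + intercept. To avoid rounding drift from the rounded slope/intercept, evaluate the equivalent form Y = mean_Y + SD_Y * (X - mean_X) / SD_X at full precision:
Y = 64.72 + 14.52 * (83 - 58.43) / 13.71
Y = 64.72 + 14.52 * 24.57 / 13.71
Y = 64.72 + 356.7564 / 13.71
Y = 64.72 + 26.0216
Y = 90.7416

90.7416


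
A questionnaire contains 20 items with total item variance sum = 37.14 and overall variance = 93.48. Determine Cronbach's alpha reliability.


alpha = (k/(k-1)) * (1 - sum(si^2)/s_total^2)
= (20/19) * (1 - 37.14/93.48)
alpha = 0.6344

0.6344


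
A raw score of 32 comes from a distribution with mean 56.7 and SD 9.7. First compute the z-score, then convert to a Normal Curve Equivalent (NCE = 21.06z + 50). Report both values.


z = (X - mean) / SD = (32 - 56.7) / 9.7
z = -24.7 / 9.7
z = -2.5464
NCE = NCE = 21.06z + 50
Carry z at full precision (z = -24.7 / 9.7) into the conversion:
NCE = 21.06 * (-24.7 / 9.7) + 50 = -520.182 / 9.7 + 50
NCE = -53.627 + 50
NCE = -3.627

-3.627


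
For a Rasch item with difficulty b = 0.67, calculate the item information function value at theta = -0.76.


P = 1/(1+exp(-(-0.76-0.67))) = 0.1931
I = P*(1-P) = 0.1931 * 0.8069
I = 0.1558

0.1558


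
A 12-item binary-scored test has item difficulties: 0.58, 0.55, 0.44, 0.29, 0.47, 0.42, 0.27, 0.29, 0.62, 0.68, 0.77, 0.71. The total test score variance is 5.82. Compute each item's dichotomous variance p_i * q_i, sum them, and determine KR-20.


For each item, compute p_i * q_i:
  Item 1: 0.58 * 0.42 = 0.2436
  Item 2: 0.55 * 0.45 = 0.2475
  Item 3: 0.44 * 0.56 = 0.2464
  Item 4: 0.29 * 0.71 = 0.2059
  Item 5: 0.47 * 0.53 = 0.2491
  Item 6: 0.42 * 0.58 = 0.2436
  Item 7: 0.27 * 0.73 = 0.1971
  Item 8: 0.29 * 0.71 = 0.2059
  Item 9: 0.62 * 0.38 = 0.2356
  Item 10: 0.68 * 0.32 = 0.2176
  Item 11: 0.77 * 0.23 = 0.1771
  Item 12: 0.71 * 0.29 = 0.2059
Sum(p_i * q_i) = 0.2436 + 0.2475 + 0.2464 + 0.2059 + 0.2491 + 0.2436 + 0.1971 + 0.2059 + 0.2356 + 0.2176 + 0.1771 + 0.2059 = 2.6753
KR-20 = (k/(k-1)) * (1 - Sum(p_i*q_i) / Var_total)
= (12/11) * (1 - 2.6753/5.82)
= 1.0909 * 0.5403
KR-20 = 0.5894

0.5894


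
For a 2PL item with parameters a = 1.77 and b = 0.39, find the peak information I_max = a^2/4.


For 2PL, max info at theta = b = 0.39
I_max = a^2 / 4 = 1.77^2 / 4
= 3.1329 / 4
I_max = 0.7832

0.7832


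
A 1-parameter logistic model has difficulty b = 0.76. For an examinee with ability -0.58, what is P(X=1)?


theta - b = -0.58 - 0.76 = -1.34
exp(-(theta - b)) = exp(1.34) = 3.819
P = 1 / (1 + 3.819)
P = 0.2075

0.2075


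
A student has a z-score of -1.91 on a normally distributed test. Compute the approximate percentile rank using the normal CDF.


CDF(z) = 0.5 * (1 + erf(z/sqrt(2)))
erf(-1.3506) = -0.9439
CDF = 0.0281
Percentile rank = 0.0281 * 100 = 2.81

2.81


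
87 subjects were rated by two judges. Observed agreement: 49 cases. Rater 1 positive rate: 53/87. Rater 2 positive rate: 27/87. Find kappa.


P_o = 49/87 = 0.563218
P_e = (53*27 + 34*60) / 7569 = 0.458581
kappa = (P_o - P_e) / (1 - P_e)
kappa = (0.563218 - 0.458581) / (1 - 0.458581)
kappa = 0.1933

0.1933


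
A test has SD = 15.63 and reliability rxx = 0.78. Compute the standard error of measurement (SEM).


SEM = SD * sqrt(1 - rxx)
SEM = 15.63 * sqrt(1 - 0.78)
SEM = 15.63 * sqrt(0.22) = 15.63 * 0.469042
SEM = 7.3311

7.3311


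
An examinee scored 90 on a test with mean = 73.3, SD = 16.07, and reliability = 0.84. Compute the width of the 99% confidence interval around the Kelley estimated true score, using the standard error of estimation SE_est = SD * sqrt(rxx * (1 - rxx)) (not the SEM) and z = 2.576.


True score estimate = 0.84*90 + 0.16*73.3 = 87.328
SE_est = SD * sqrt(rxx * (1 - rxx)) = 16.07 * sqrt(0.84 * 0.16) = 16.07 * sqrt(0.1344) = 5.891359
CI = T_est +/- z * SE_est, so width = 2 * z * SE_est = 2 * 2.576 * 5.891359
Width = 30.3523

30.3523


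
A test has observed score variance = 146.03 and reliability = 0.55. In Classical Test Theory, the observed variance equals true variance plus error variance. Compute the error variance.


var_true = rxx * var_obs = 0.55 * 146.03 = 80.3165
var_error = var_obs - var_true
var_error = 146.03 - 80.3165
var_error = 65.7135

65.7135


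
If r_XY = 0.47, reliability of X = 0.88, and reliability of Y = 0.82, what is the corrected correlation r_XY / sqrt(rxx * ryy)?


r_corrected = rxy / sqrt(rxx * ryy)
= 0.47 / sqrt(0.88 * 0.82)
= 0.47 / sqrt(0.7216)
= 0.47 / 0.84947
r_corrected = 0.5533

0.5533


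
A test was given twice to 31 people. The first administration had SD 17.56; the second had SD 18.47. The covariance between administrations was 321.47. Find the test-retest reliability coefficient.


r = cov(X,Y) / (SD_X * SD_Y)
r = 321.47 / (17.56 * 18.47)
r = 321.47 / 324.3332
r = 0.9912

0.9912


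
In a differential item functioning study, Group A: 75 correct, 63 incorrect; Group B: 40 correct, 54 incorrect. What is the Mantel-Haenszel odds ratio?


Odds_A = 75/63 = 1.1905
Odds_B = 40/54 = 0.7407
OR = Odds_A / Odds_B = 1.1905 / 0.7407
Exactly, OR = (75 * 54) / (63 * 40) = 4050 / 2520
OR = 1.6071

1.6071


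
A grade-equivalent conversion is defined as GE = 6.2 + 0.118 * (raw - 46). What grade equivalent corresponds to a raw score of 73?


raw - median = 73 - 46 = 27
slope * diff = 0.118 * 27 = 3.186
GE = 6.2 + 3.186
GE = 9.386

9.386


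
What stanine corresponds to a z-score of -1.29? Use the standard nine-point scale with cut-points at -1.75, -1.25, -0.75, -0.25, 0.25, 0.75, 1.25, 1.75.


Stanine boundaries: [-1.75, -1.25, -0.75, -0.25, 0.25, 0.75, 1.25, 1.75]
z = -1.29
Check each boundary:
  z >= -1.75 -> could be stanine 2
  z < -1.25
  z < -0.75
  z < -0.25
  z < 0.25
  z < 0.75
  z < 1.25
  z < 1.75
Highest qualifying boundary gives stanine = 2

2


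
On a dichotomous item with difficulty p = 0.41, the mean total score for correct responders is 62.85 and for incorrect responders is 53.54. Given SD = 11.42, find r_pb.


q = 1 - p = 0.59
rpb = ((M1 - M0) / SD) * sqrt(p * q)
rpb = ((62.85 - 53.54) / 11.42) * sqrt(0.41 * 0.59)
rpb = 0.401

0.401


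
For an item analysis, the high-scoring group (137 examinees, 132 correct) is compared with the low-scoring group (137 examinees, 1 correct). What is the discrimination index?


p_upper = 132/137 = 0.9635
p_lower = 1/137 = 0.0073
D = 0.9635 - 0.0073 = 0.9562

0.9562


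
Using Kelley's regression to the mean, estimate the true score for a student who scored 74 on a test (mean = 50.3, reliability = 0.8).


T_est = rxx * X + (1 - rxx) * mean
T_est = 0.8 * 74 + 0.2 * 50.3
T_est = 59.2 + 10.06
T_est = 69.26

69.26


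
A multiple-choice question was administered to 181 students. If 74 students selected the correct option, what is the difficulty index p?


Item difficulty p = number correct / total examinees
p = 74 / 181
p = 0.4088

0.4088


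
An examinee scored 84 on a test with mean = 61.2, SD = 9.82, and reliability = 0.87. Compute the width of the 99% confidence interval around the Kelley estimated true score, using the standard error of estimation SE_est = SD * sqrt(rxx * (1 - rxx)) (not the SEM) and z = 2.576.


True score estimate = 0.87*84 + 0.13*61.2 = 81.036
SE_est = SD * sqrt(rxx * (1 - rxx)) = 9.82 * sqrt(0.87 * 0.13) = 9.82 * sqrt(0.1131) = 3.3025
CI = T_est +/- z * SE_est, so width = 2 * z * SE_est = 2 * 2.576 * 3.3025
Width = 17.0145

17.0145


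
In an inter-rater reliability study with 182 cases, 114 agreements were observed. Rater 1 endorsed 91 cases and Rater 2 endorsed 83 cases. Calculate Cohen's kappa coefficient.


P_o = 114/182 = 0.626374
P_e = (91*83 + 91*99) / 33124 = 0.5
kappa = (P_o - P_e) / (1 - P_e)
kappa = (0.626374 - 0.5) / (1 - 0.5)
kappa = 0.2527

0.2527


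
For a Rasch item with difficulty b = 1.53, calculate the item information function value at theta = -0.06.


P = 1/(1+exp(-(-0.06-1.53))) = 0.1694
I = P*(1-P) = 0.1694 * 0.8306
I = 0.1407

0.1407


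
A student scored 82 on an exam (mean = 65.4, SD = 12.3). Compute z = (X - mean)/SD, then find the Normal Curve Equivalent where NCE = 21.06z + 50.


z = (X - mean) / SD = (82 - 65.4) / 12.3
z = 16.6 / 12.3
z = 1.3496
NCE = NCE = 21.06z + 50
Carry z at full precision (z = 16.6 / 12.3) into the conversion:
NCE = 21.06 * (16.6 / 12.3) + 50 = 349.596 / 12.3 + 50
NCE = 28.4224 + 50
NCE = 78.4224

78.4224


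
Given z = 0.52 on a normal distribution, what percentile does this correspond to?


CDF(z) = 0.5 * (1 + erf(z/sqrt(2)))
erf(0.3677) = 0.3969
CDF = 0.6985
Percentile rank = 0.6985 * 100 = 69.85

69.85


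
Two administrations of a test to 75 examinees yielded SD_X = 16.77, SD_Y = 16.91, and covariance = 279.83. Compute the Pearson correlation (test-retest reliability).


r = cov(X,Y) / (SD_X * SD_Y)
r = 279.83 / (16.77 * 16.91)
r = 279.83 / 283.5807
r = 0.9868

0.9868


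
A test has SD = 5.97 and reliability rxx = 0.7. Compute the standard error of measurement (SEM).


SEM = SD * sqrt(1 - rxx)
SEM = 5.97 * sqrt(1 - 0.7)
SEM = 5.97 * sqrt(0.3) = 5.97 * 0.547723
SEM = 3.2699

3.2699


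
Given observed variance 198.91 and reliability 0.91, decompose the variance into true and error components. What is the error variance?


var_true = rxx * var_obs = 0.91 * 198.91 = 181.0081
var_error = var_obs - var_true
var_error = 198.91 - 181.0081
var_error = 17.9019

17.9019


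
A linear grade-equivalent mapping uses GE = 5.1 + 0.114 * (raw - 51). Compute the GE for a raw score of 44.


raw - median = 44 - 51 = -7
slope * diff = 0.114 * -7 = -0.798
GE = 5.1 + -0.798
GE = 4.302

4.302


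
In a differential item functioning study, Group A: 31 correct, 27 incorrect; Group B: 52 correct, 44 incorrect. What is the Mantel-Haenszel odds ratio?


Odds_A = 31/27 = 1.1481
Odds_B = 52/44 = 1.1818
OR = Odds_A / Odds_B = 1.1481 / 1.1818
Exactly, OR = (31 * 44) / (27 * 52) = 1364 / 1404
OR = 0.9715

0.9715


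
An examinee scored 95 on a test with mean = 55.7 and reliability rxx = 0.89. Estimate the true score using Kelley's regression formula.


T_est = rxx * X + (1 - rxx) * mean
T_est = 0.89 * 95 + 0.11 * 55.7
T_est = 84.55 + 6.127
T_est = 90.677

90.677


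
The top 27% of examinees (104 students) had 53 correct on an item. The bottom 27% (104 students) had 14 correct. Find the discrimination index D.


p_upper = 53/104 = 0.5096
p_lower = 14/104 = 0.1346
D = 0.5096 - 0.1346 = 0.375

0.375


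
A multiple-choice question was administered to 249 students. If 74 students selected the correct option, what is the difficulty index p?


Item difficulty p = number correct / total examinees
p = 74 / 249
p = 0.2972

0.2972


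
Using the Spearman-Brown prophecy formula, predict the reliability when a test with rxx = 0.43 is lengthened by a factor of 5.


r_new = (n * rxx) / (1 + (n-1) * rxx)
r_new = (5 * 0.43) / (1 + 4 * 0.43)
r_new = 2.15 / 2.72
r_new = 0.7904

0.7904


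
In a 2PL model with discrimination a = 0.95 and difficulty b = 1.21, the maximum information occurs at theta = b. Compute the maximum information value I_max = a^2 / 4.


For 2PL, max info at theta = b = 1.21
I_max = a^2 / 4 = 0.95^2 / 4
= 0.9025 / 4
I_max = 0.2256

0.2256


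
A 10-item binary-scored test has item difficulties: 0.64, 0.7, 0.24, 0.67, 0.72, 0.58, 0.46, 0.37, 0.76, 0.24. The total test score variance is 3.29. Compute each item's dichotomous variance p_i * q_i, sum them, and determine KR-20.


For each item, compute p_i * q_i:
  Item 1: 0.64 * 0.36 = 0.2304
  Item 2: 0.7 * 0.3 = 0.21
  Item 3: 0.24 * 0.76 = 0.1824
  Item 4: 0.67 * 0.33 = 0.2211
  Item 5: 0.72 * 0.28 = 0.2016
  Item 6: 0.58 * 0.42 = 0.2436
  Item 7: 0.46 * 0.54 = 0.2484
  Item 8: 0.37 * 0.63 = 0.2331
  Item 9: 0.76 * 0.24 = 0.1824
  Item 10: 0.24 * 0.76 = 0.1824
Sum(p_i * q_i) = 0.2304 + 0.21 + 0.1824 + 0.2211 + 0.2016 + 0.2436 + 0.2484 + 0.2331 + 0.1824 + 0.1824 = 2.1354
KR-20 = (k/(k-1)) * (1 - Sum(p_i*q_i) / Var_total)
= (10/9) * (1 - 2.1354/3.29)
= 1.1111 * 0.3509
KR-20 = 0.3899

0.3899


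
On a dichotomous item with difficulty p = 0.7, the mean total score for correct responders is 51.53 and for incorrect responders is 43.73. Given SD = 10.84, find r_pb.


q = 1 - p = 0.3
rpb = ((M1 - M0) / SD) * sqrt(p * q)
rpb = ((51.53 - 43.73) / 10.84) * sqrt(0.7 * 0.3)
rpb = 0.3297

0.3297


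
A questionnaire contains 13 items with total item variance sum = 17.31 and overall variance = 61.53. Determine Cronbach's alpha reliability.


alpha = (k/(k-1)) * (1 - sum(si^2)/s_total^2)
= (13/12) * (1 - 17.31/61.53)
alpha = 0.7786

0.7786


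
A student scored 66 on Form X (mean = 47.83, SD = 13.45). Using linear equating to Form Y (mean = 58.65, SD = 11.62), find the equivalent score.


slope = SD_Y / SD_X = 11.62 / 13.45 ~ 0.8639
intercept = mean_Y - slope * mean_X = 58.65 - (11.62 / 13.45) * 47.83 ~ 17.3277
Y = slope * X + intercept. To avoid rounding drift from the rounded slope/intercept, evaluate the equivalent form Y = mean_Y + SD_Y * (X - mean_X) / SD_X at full precision:
Y = 58.65 + 11.62 * (66 - 47.83) / 13.45
Y = 58.65 + 11.62 * 18.17 / 13.45
Y = 58.65 + 211.1354 / 13.45
Y = 58.65 + 15.6978
Y = 74.3478

74.3478


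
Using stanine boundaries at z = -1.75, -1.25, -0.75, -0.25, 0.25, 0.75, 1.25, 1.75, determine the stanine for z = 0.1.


Stanine boundaries: [-1.75, -1.25, -0.75, -0.25, 0.25, 0.75, 1.25, 1.75]
z = 0.1
Check each boundary:
  z >= -1.75 -> could be stanine 2
  z >= -1.25 -> could be stanine 3
  z >= -0.75 -> could be stanine 4
  z >= -0.25 -> could be stanine 5
  z < 0.25
  z < 0.75
  z < 1.25
  z < 1.75
Highest qualifying boundary gives stanine = 5

5


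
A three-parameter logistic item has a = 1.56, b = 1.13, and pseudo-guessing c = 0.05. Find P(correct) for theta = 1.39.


logit = 1.56*(1.39 - 1.13) = 0.4056
P* = 1/(1 + exp(-0.4056)) = 0.6
P = 0.05 + (1 - 0.05) * 0.6
P = 0.62

0.62


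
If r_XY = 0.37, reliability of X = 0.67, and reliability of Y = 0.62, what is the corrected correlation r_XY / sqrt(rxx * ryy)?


r_corrected = rxy / sqrt(rxx * ryy)
= 0.37 / sqrt(0.67 * 0.62)
= 0.37 / sqrt(0.4154)
= 0.37 / 0.644515
r_corrected = 0.5741

0.5741


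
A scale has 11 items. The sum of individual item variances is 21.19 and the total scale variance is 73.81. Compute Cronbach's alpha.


alpha = (k/(k-1)) * (1 - sum(si^2)/s_total^2)
= (11/10) * (1 - 21.19/73.81)
alpha = 0.7842

0.7842


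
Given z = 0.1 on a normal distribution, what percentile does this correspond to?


CDF(z) = 0.5 * (1 + erf(z/sqrt(2)))
erf(0.0707) = 0.0797
CDF = 0.5398
Percentile rank = 0.5398 * 100 = 53.98

53.98


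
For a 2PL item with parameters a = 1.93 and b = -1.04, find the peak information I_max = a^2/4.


For 2PL, max info at theta = b = -1.04
I_max = a^2 / 4 = 1.93^2 / 4
= 3.7249 / 4
I_max = 0.9312

0.9312


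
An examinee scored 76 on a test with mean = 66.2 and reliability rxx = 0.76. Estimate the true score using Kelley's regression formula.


T_est = rxx * X + (1 - rxx) * mean
T_est = 0.76 * 76 + 0.24 * 66.2
T_est = 57.76 + 15.888
T_est = 73.648

73.648


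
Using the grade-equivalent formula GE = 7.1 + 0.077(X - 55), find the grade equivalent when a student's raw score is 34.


raw - median = 34 - 55 = -21
slope * diff = 0.077 * -21 = -1.617
GE = 7.1 + -1.617
GE = 5.483

5.483


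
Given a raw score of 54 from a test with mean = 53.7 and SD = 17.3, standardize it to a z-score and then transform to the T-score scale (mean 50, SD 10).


z = (X - mean) / SD = (54 - 53.7) / 17.3
z = 0.3 / 17.3
z = 0.0173
T-score = T = 50 + 10z
Carry z at full precision (z = 0.3 / 17.3) into the conversion:
T-score = 50 + 10 * (0.3 / 17.3) = 50 + 3 / 17.3
T-score = 50 + 0.1734
T-score = 50.1734

50.1734


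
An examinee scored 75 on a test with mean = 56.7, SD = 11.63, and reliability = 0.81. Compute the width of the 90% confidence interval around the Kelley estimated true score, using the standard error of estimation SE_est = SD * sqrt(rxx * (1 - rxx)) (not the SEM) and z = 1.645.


True score estimate = 0.81*75 + 0.19*56.7 = 71.523
SE_est = SD * sqrt(rxx * (1 - rxx)) = 11.63 * sqrt(0.81 * 0.19) = 11.63 * sqrt(0.1539) = 4.56246
CI = T_est +/- z * SE_est, so width = 2 * z * SE_est = 2 * 1.645 * 4.56246
Width = 15.0105

15.0105


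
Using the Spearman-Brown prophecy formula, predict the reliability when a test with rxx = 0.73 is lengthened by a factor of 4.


r_new = (n * rxx) / (1 + (n-1) * rxx)
r_new = (4 * 0.73) / (1 + 3 * 0.73)
r_new = 2.92 / 3.19
r_new = 0.9154

0.9154


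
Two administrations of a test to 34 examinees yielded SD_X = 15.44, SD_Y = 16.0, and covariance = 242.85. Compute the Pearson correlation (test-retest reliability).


r = cov(X,Y) / (SD_X * SD_Y)
r = 242.85 / (15.44 * 16.0)
r = 242.85 / 247.04
r = 0.983

0.983


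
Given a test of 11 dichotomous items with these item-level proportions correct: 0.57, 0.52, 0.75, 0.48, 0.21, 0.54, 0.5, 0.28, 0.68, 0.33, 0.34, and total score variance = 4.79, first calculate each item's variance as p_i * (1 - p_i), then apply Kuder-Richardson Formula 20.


For each item, compute p_i * q_i:
  Item 1: 0.57 * 0.43 = 0.2451
  Item 2: 0.52 * 0.48 = 0.2496
  Item 3: 0.75 * 0.25 = 0.1875
  Item 4: 0.48 * 0.52 = 0.2496
  Item 5: 0.21 * 0.79 = 0.1659
  Item 6: 0.54 * 0.46 = 0.2484
  Item 7: 0.5 * 0.5 = 0.25
  Item 8: 0.28 * 0.72 = 0.2016
  Item 9: 0.68 * 0.32 = 0.2176
  Item 10: 0.33 * 0.67 = 0.2211
  Item 11: 0.34 * 0.66 = 0.2244
Sum(p_i * q_i) = 0.2451 + 0.2496 + 0.1875 + 0.2496 + 0.1659 + 0.2484 + 0.25 + 0.2016 + 0.2176 + 0.2211 + 0.2244 = 2.4608
KR-20 = (k/(k-1)) * (1 - Sum(p_i*q_i) / Var_total)
= (11/10) * (1 - 2.4608/4.79)
= 1.1 * 0.4863
KR-20 = 0.5349

0.5349


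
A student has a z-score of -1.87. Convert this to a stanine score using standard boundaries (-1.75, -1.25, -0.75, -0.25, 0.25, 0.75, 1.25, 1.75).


Stanine boundaries: [-1.75, -1.25, -0.75, -0.25, 0.25, 0.75, 1.25, 1.75]
z = -1.87
Check each boundary:
  z < -1.75
  z < -1.25
  z < -0.75
  z < -0.25
  z < 0.25
  z < 0.75
  z < 1.25
  z < 1.75
Highest qualifying boundary gives stanine = 1

1


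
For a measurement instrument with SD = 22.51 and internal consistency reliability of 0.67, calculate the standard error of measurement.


SEM = SD * sqrt(1 - rxx)
SEM = 22.51 * sqrt(1 - 0.67)
SEM = 22.51 * sqrt(0.33) = 22.51 * 0.574456
SEM = 12.931

12.931


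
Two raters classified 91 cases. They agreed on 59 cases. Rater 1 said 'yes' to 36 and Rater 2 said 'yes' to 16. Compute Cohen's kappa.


P_o = 59/91 = 0.648352
P_e = (36*16 + 55*75) / 8281 = 0.567685
kappa = (P_o - P_e) / (1 - P_e)
kappa = (0.648352 - 0.567685) / (1 - 0.567685)
kappa = 0.1866

0.1866


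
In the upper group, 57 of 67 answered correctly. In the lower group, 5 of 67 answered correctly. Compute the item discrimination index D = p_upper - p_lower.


p_upper = 57/67 = 0.8507
p_lower = 5/67 = 0.0746
D = 0.8507 - 0.0746 = 0.7761

0.7761


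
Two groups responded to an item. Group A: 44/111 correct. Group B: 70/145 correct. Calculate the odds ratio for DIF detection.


Odds_A = 44/67 = 0.6567
Odds_B = 70/75 = 0.9333
OR = Odds_A / Odds_B = 0.6567 / 0.9333
Exactly, OR = (44 * 75) / (67 * 70) = 3300 / 4690
OR = 0.7036

0.7036


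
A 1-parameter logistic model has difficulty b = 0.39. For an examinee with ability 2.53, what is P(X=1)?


theta - b = 2.53 - 0.39 = 2.14
exp(-(theta - b)) = exp(-2.14) = 0.1177
P = 1 / (1 + 0.1177)
P = 0.8947

0.8947


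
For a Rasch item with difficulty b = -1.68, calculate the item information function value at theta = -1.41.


P = 1/(1+exp(-(-1.41--1.68))) = 0.5671
I = P*(1-P) = 0.5671 * 0.4329
I = 0.2455

0.2455


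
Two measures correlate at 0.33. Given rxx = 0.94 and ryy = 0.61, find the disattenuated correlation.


r_corrected = rxy / sqrt(rxx * ryy)
= 0.33 / sqrt(0.94 * 0.61)
= 0.33 / sqrt(0.5734)
= 0.33 / 0.757232
r_corrected = 0.4358

0.4358


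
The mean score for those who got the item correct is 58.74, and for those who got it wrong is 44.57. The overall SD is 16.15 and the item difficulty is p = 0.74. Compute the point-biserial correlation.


q = 1 - p = 0.26
rpb = ((M1 - M0) / SD) * sqrt(p * q)
rpb = ((58.74 - 44.57) / 16.15) * sqrt(0.74 * 0.26)
rpb = 0.3849

0.3849


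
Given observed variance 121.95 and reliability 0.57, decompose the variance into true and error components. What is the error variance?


var_true = rxx * var_obs = 0.57 * 121.95 = 69.5115
var_error = var_obs - var_true
var_error = 121.95 - 69.5115
var_error = 52.4385

52.4385


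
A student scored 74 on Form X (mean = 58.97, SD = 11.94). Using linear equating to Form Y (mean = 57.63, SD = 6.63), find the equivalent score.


slope = SD_Y / SD_X = 6.63 / 11.94 ~ 0.5553
intercept = mean_Y - slope * mean_X = 57.63 - (6.63 / 11.94) * 58.97 ~ 24.8854
Y = slope * X + intercept. To avoid rounding drift from the rounded slope/intercept, evaluate the equivalent form Y = mean_Y + SD_Y * (X - mean_X) / SD_X at full precision:
Y = 57.63 + 6.63 * (74 - 58.97) / 11.94
Y = 57.63 + 6.63 * 15.03 / 11.94
Y = 57.63 + 99.6489 / 11.94
Y = 57.63 + 8.3458
Y = 65.9758

65.9758
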